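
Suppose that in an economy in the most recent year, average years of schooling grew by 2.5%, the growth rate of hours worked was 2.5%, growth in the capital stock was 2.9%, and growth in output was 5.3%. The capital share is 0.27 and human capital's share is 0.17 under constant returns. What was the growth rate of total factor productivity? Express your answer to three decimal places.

Labor's share = 1 − 0.27 − 0.17 = 0.56.
The capital stock: 0.27 × 2.9 = 0.783 pp.
Average years of schooling: 0.17 × 2.5 = 0.425 pp.
Hours worked: 0.56 × 2.5 = 1.4 pp.
TFP growth = 5.3 − 2.608 = 2.692%.

Total factor productivity grew 2.692%.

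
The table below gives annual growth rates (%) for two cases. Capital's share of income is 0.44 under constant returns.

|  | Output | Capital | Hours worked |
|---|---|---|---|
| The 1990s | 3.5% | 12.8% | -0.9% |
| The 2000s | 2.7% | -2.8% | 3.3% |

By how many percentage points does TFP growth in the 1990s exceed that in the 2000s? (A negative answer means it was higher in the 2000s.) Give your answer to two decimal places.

Labor's share = 1 − 0.44 = 0.56.
The 1990s: TFP = 3.5 − 5.632 + 0.504 = -1.628%.
The 2000s: TFP = 2.7 + 1.232 − 1.848 = 2.084%.
Difference = -1.628 − (2.084) = -3.712 pp.

-3.71 percentage points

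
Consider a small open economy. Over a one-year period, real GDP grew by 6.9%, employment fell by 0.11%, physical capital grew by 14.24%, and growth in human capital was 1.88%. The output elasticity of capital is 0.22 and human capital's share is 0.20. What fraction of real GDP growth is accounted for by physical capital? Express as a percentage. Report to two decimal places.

Physical capital contributed 0.22 × 14.24 = 3.1328 pp.
Share of growth = 3.1328 / 6.9 × 100 = 45.4029%.

45.40%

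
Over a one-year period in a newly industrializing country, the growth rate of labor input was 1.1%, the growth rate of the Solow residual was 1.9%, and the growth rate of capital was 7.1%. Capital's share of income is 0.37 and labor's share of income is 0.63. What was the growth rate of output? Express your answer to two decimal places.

Output growth was 5.22%.

Labor's share = 1 − 0.37 = 0.63.
Capital: 0.37 × 7.1 = 2.627 pp.
Labor input: 0.63 × 1.1 = 0.693 pp.
Output growth = 1.9 + 3.32 = 5.22%.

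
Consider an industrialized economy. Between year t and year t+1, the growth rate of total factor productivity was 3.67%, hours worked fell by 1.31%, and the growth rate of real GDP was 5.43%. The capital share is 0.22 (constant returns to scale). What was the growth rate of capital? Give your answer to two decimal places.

Labor's share = 1 − 0.22 = 0.78.
gY = gA + 0.78×(-1.31) + 0.22×g.
0.22×g = 5.43 − 3.67 + 1.0218 = 2.7818.
g = 2.7818 / 0.22 = 12.6445%.

Capital growth was 12.64%.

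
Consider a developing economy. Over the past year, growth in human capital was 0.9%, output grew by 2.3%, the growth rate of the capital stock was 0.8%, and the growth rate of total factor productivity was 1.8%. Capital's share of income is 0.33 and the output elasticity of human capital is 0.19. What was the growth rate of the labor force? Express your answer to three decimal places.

0.135%

Labor's share = 1 − 0.33 − 0.19 = 0.48.
gY = gA + 0.33×0.8 + 0.19×0.9 + 0.48×g.
0.48×g = 2.3 − 1.8 − 0.435 = 0.065.
g = 0.065 / 0.48 = 0.13542%.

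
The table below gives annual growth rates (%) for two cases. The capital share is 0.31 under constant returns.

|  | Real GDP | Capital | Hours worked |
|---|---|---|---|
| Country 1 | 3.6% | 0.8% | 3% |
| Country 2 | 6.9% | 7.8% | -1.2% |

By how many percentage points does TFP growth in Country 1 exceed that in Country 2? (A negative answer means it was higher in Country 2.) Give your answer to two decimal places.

-4.03 percentage points

Labor's share = 1 − 0.31 = 0.69.
Country 1: TFP = 3.6 − 0.248 − 2.07 = 1.282%.
Country 2: TFP = 6.9 − 2.418 + 0.828 = 5.31%.
Difference = 1.282 − (5.31) = -4.028 pp.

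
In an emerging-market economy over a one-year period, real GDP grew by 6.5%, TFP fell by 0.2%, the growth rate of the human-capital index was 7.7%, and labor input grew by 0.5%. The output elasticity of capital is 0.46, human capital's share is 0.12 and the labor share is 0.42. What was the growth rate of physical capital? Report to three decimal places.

12.100%

Labor's share = 1 − 0.46 − 0.12 = 0.42.
gY = gA + 0.12×7.7 + 0.42×0.5 + 0.46×g.
0.46×g = 6.5 + 0.2 − 1.134 = 5.566.
g = 5.566 / 0.46 = 12.1%.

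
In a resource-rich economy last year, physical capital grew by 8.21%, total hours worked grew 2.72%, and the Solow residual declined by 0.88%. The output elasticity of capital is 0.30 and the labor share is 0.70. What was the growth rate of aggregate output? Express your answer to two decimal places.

3.49%

Labor's share = 1 − 0.3 = 0.7.
Physical capital: 0.3 × 8.21 = 2.463 pp.
Total hours worked: 0.7 × 2.72 = 1.904 pp.
Output growth = -0.88 + 4.367 = 3.487%.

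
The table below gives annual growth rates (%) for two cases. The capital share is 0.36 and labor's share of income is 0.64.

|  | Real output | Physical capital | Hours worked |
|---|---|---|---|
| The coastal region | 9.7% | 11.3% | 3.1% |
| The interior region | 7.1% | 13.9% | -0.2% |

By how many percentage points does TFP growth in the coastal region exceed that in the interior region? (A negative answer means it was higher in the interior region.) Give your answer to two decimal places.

Labor's share = 1 − 0.36 = 0.64.
The coastal region: TFP = 9.7 − 4.068 − 1.984 = 3.648%.
The interior region: TFP = 7.1 − 5.004 + 0.128 = 2.224%.
Difference = 3.648 − (2.224) = 1.424 pp.

1.42 percentage points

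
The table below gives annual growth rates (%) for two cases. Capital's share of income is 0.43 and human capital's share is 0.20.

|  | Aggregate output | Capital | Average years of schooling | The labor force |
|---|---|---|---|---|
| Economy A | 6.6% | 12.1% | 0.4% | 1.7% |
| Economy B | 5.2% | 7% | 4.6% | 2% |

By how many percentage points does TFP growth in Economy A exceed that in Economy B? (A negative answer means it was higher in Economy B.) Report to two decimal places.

Labor's share = 1 − 0.43 − 0.2 = 0.37.
Economy A: TFP = 6.6 − 5.203 − 0.08 − 0.629 = 0.688%.
Economy B: TFP = 5.2 − 3.01 − 0.92 − 0.74 = 0.53%.
Difference = 0.688 − (0.53) = 0.158 pp.

0.16 percentage points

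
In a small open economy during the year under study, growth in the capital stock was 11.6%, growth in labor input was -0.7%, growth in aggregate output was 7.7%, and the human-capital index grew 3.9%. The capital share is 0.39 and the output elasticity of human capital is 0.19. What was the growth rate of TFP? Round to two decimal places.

2.73%

Labor's share = 1 − 0.39 − 0.19 = 0.42.
The capital stock: 0.39 × 11.6 = 4.524 pp.
The human-capital index: 0.19 × 3.9 = 0.741 pp.
Labor input: 0.42 × (-0.7) = -0.294 pp.
TFP growth = 7.7 − 4.971 = 2.729%.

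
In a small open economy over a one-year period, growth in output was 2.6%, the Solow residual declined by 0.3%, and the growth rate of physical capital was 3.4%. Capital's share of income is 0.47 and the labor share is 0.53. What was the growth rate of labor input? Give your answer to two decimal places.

2.46%

Labor's share = 1 − 0.47 = 0.53.
gY = gA + 0.47×3.4 + 0.53×g.
0.53×g = 2.6 + 0.3 − 1.598 = 1.302.
g = 1.302 / 0.53 = 2.4566%.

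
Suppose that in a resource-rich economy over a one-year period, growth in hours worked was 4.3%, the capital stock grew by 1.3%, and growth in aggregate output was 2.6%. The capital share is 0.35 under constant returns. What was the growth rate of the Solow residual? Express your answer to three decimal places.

-0.650%

Labor's share = 1 − 0.35 = 0.65.
The capital stock: 0.35 × 1.3 = 0.455 pp.
Hours worked: 0.65 × 4.3 = 2.795 pp.
TFP growth = 2.6 − 3.25 = -0.65%.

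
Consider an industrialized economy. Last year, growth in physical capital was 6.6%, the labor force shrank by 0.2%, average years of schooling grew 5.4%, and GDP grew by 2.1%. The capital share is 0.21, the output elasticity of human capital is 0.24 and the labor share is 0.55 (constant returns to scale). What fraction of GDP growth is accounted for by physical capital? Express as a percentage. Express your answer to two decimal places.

66.00%

Physical capital contributed 0.21 × 6.6 = 1.386 pp.
Share of growth = 1.386 / 2.1 × 100 = 66%.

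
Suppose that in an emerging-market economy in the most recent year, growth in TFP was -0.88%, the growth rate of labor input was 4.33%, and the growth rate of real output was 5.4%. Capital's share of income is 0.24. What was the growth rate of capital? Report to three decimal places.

12.455%

Labor's share = 1 − 0.24 = 0.76.
gY = gA + 0.76×4.33 + 0.24×g.
0.24×g = 5.4 + 0.88 − 3.2908 = 2.9892.
g = 2.9892 / 0.24 = 12.455%.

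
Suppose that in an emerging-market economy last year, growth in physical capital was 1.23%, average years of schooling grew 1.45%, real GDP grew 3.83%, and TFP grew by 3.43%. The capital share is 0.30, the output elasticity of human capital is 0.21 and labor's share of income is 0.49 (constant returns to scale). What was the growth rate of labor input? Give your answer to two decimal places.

Labor's share = 1 − 0.3 − 0.21 = 0.49.
gY = gA + 0.3×1.23 + 0.21×1.45 + 0.49×g.
0.49×g = 3.83 − 3.43 − 0.6735 = -0.2735.
g = -0.2735 / 0.49 = -0.5582%.

-0.56%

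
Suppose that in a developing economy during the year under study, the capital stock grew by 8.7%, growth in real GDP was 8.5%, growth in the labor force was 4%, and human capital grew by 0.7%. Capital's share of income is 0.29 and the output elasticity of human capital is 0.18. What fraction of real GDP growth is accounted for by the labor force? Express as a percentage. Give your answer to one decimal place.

The labor force accounted for 24.9% of growth.

Labor's share = 1 − 0.29 − 0.18 = 0.53.
The labor force contributed 0.53 × 4 = 2.12 pp.
Share of growth = 2.12 / 8.5 × 100 = 24.941%.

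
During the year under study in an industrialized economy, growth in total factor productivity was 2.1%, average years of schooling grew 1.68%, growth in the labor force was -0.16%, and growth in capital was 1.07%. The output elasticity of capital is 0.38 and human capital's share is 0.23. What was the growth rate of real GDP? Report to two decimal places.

Labor's share = 1 − 0.38 − 0.23 = 0.39.
Capital: 0.38 × 1.07 = 0.4066 pp.
Average years of schooling: 0.23 × 1.68 = 0.3864 pp.
The labor force: 0.39 × (-0.16) = -0.0624 pp.
Output growth = 2.1 + 0.7306 = 2.8306%.

Real GDP growth was 2.83%.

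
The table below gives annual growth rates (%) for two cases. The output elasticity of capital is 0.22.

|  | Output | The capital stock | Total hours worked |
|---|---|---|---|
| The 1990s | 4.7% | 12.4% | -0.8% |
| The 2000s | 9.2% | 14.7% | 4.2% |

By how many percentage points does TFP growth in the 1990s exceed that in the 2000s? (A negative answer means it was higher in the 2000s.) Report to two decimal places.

-0.09 percentage points

Labor's share = 1 − 0.22 = 0.78.
The 1990s: TFP = 4.7 − 2.728 + 0.624 = 2.596%.
The 2000s: TFP = 9.2 − 3.234 − 3.276 = 2.69%.
Difference = 2.596 − (2.69) = -0.094 pp.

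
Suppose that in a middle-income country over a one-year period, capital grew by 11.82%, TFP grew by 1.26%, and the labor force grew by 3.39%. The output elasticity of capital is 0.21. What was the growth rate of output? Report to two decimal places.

Labor's share = 1 − 0.21 = 0.79.
Capital: 0.21 × 11.82 = 2.4822 pp.
The labor force: 0.79 × 3.39 = 2.6781 pp.
Output growth = 1.26 + 5.1603 = 6.4203%.

6.42%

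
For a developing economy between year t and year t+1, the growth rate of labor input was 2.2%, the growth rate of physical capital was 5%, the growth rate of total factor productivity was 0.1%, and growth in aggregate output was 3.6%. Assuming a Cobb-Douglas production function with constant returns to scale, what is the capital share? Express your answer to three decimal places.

gY = gA + α·gK + (1−α)·gL, so gY − gA − gL = α(gK − gL).
3.6 − 0.1 − 2.2 = α × (5 − 2.2).
1.3 = 2.8 α, so α = 0.46429.

α = 0.464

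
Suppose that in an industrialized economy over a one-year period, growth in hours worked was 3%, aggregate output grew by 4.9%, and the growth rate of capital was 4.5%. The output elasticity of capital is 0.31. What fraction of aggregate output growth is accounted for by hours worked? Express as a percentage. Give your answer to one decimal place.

42.2%

Labor's share = 1 − 0.31 = 0.69.
Hours worked contributed 0.69 × 3 = 2.07 pp.
Share of growth = 2.07 / 4.9 × 100 = 42.245%.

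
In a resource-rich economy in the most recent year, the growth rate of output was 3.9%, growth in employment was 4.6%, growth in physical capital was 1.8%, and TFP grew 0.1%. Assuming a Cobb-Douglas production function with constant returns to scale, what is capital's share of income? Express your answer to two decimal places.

gY = gA + α·gK + (1−α)·gL, so gY − gA − gL = α(gK − gL).
3.9 − 0.1 − 4.6 = α × (1.8 − 4.6).
-0.8 = -2.8 α, so α = 0.2857.

Capital's share of income is 0.29.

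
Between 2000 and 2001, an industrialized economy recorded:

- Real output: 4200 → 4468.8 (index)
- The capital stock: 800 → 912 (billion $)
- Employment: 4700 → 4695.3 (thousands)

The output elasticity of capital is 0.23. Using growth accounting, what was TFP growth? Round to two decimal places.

Real output growth = (4468.8 − 4200) / 4200 = 6.4%.
The capital stock growth = (912 − 800) / 800 = 14%.
Employment growth = (4695.3 − 4700) / 4700 = -0.1%.
Labor's share = 1 − 0.23 = 0.77.
The capital stock: 0.23 × 14 = 3.22 pp.
Employment: 0.77 × (-0.1) = -0.077 pp.
TFP growth = 6.4 − 3.143 = 3.257%.

3.26%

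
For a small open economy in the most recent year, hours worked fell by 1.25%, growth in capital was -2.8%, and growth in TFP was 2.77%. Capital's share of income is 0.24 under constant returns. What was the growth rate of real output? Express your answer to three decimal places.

1.148%

Labor's share = 1 − 0.24 = 0.76.
Capital: 0.24 × (-2.8) = -0.672 pp.
Hours worked: 0.76 × (-1.25) = -0.95 pp.
Output growth = 2.77 + (-1.622) = 1.148%.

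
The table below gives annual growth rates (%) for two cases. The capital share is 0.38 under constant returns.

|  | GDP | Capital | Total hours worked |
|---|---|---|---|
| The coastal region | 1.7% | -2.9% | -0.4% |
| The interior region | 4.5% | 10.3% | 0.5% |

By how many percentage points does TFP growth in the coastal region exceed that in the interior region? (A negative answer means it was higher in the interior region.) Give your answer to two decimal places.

2.77 percentage points

Labor's share = 1 − 0.38 = 0.62.
The coastal region: TFP = 1.7 + 1.102 + 0.248 = 3.05%.
The interior region: TFP = 4.5 − 3.914 − 0.31 = 0.276%.
Difference = 3.05 − (0.276) = 2.774 pp.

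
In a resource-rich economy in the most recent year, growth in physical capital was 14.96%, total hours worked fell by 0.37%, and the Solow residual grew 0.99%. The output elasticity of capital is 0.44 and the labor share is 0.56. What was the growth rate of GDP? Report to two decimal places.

Labor's share = 1 − 0.44 = 0.56.
Physical capital: 0.44 × 14.96 = 6.5824 pp.
Total hours worked: 0.56 × (-0.37) = -0.2072 pp.
Output growth = 0.99 + 6.3752 = 7.3652%.

7.37%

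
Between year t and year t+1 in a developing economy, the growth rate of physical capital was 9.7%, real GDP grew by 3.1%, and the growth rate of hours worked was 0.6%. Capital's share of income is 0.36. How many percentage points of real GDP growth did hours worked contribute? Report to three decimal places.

0.384

Labor's share = 1 − 0.36 = 0.64.
Contribution = share × growth = 0.64 × 0.6 = 0.384 pp.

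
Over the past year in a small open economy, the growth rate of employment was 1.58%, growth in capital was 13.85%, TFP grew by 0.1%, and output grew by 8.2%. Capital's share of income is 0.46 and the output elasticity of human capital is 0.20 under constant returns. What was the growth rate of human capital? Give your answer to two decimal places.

Labor's share = 1 − 0.46 − 0.2 = 0.34.
gY = gA + 0.46×13.85 + 0.34×1.58 + 0.2×g.
0.2×g = 8.2 − 0.1 − 6.9082 = 1.1918.
g = 1.1918 / 0.2 = 5.959%.

Human capital growth was 5.96%.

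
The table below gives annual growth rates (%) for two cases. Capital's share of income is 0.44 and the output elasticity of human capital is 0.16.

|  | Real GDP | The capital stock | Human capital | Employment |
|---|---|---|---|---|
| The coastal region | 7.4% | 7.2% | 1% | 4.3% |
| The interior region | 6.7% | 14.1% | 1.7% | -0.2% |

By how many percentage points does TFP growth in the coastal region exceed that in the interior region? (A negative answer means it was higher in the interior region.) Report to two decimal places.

Labor's share = 1 − 0.44 − 0.16 = 0.4.
The coastal region: TFP = 7.4 − 3.168 − 0.16 − 1.72 = 2.352%.
The interior region: TFP = 6.7 − 6.204 − 0.272 + 0.08 = 0.304%.
Difference = 2.352 − (0.304) = 2.048 pp.

2.05 percentage points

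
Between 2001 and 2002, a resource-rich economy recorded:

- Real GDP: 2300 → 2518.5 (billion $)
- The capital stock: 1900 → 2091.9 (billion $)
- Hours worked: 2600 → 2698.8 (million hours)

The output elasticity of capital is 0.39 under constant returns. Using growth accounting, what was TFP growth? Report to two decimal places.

Real GDP growth = (2518.5 − 2300) / 2300 = 9.5%.
The capital stock growth = (2091.9 − 1900) / 1900 = 10.1%.
Hours worked growth = (2698.8 − 2600) / 2600 = 3.8%.
Labor's share = 1 − 0.39 = 0.61.
The capital stock: 0.39 × 10.1 = 3.939 pp.
Hours worked: 0.61 × 3.8 = 2.318 pp.
TFP growth = 9.5 − 6.257 = 3.243%.

3.24%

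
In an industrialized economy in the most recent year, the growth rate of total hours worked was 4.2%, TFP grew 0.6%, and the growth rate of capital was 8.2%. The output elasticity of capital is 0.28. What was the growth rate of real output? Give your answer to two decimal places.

5.92%

Labor's share = 1 − 0.28 = 0.72.
Capital: 0.28 × 8.2 = 2.296 pp.
Total hours worked: 0.72 × 4.2 = 3.024 pp.
Output growth = 0.6 + 5.32 = 5.92%.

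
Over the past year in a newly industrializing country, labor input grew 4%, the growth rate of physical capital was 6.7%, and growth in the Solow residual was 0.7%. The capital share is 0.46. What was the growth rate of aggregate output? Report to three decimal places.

Aggregate output grew 5.942%.

Labor's share = 1 − 0.46 = 0.54.
Physical capital: 0.46 × 6.7 = 3.082 pp.
Labor input: 0.54 × 4 = 2.16 pp.
Output growth = 0.7 + 5.242 = 5.942%.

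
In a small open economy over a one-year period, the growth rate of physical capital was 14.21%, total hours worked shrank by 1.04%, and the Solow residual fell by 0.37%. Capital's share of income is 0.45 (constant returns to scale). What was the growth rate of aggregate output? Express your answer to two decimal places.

Aggregate output growth was 5.45%.

Labor's share = 1 − 0.45 = 0.55.
Physical capital: 0.45 × 14.21 = 6.3945 pp.
Total hours worked: 0.55 × (-1.04) = -0.572 pp.
Output growth = -0.37 + 5.8225 = 5.4525%.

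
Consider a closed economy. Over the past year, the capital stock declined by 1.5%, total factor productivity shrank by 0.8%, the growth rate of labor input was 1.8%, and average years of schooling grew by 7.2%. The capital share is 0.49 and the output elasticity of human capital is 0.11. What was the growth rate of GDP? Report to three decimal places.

-0.023%

Labor's share = 1 − 0.49 − 0.11 = 0.4.
The capital stock: 0.49 × (-1.5) = -0.735 pp.
Average years of schooling: 0.11 × 7.2 = 0.792 pp.
Labor input: 0.4 × 1.8 = 0.72 pp.
Output growth = -0.8 + 0.777 = -0.023%.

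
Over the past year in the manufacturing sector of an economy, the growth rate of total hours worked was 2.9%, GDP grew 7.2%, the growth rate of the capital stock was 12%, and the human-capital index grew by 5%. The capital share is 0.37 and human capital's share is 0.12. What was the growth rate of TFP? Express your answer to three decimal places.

Labor's share = 1 − 0.37 − 0.12 = 0.51.
The capital stock: 0.37 × 12 = 4.44 pp.
The human-capital index: 0.12 × 5 = 0.6 pp.
Total hours worked: 0.51 × 2.9 = 1.479 pp.
TFP growth = 7.2 − 6.519 = 0.681%.

TFP growth was 0.681%.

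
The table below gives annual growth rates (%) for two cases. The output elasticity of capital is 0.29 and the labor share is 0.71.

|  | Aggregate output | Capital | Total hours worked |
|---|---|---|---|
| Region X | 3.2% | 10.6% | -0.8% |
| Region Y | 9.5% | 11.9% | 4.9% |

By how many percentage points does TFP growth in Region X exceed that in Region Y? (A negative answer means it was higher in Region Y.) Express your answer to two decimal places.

-1.88 percentage points

Labor's share = 1 − 0.29 = 0.71.
Region X: TFP = 3.2 − 3.074 + 0.568 = 0.694%.
Region Y: TFP = 9.5 − 3.451 − 3.479 = 2.57%.
Difference = 0.694 − (2.57) = -1.876 pp.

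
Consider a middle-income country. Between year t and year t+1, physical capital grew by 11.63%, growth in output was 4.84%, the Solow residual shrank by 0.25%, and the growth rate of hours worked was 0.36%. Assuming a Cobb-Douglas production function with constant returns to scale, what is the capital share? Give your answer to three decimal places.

gY = gA + α·gK + (1−α)·gL, so gY − gA − gL = α(gK − gL).
4.84 + 0.25 − 0.36 = α × (11.63 − 0.36).
4.73 = 11.27 α, so α = 0.4197.

0.420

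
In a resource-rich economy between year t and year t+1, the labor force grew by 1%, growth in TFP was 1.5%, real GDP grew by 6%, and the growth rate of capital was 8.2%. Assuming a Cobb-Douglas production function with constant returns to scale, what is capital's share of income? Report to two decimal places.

gY = gA + α·gK + (1−α)·gL, so gY − gA − gL = α(gK − gL).
6 − 1.5 − 1 = α × (8.2 − 1).
3.5 = 7.2 α, so α = 0.4861.

0.49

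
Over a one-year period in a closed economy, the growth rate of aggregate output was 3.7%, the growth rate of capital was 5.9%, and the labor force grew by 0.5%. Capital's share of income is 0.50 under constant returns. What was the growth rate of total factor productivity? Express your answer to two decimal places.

Labor's share = 1 − 0.5 = 0.5.
Capital: 0.5 × 5.9 = 2.95 pp.
The labor force: 0.5 × 0.5 = 0.25 pp.
TFP growth = 3.7 − 3.2 = 0.5%.

Total factor productivity growth was 0.50%.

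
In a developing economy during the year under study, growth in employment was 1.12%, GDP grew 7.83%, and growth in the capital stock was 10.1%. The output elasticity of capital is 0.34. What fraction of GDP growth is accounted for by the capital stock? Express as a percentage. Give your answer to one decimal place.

The capital stock accounted for 43.9% of growth.

The capital stock contributed 0.34 × 10.1 = 3.434 pp.
Share of growth = 3.434 / 7.83 × 100 = 43.857%.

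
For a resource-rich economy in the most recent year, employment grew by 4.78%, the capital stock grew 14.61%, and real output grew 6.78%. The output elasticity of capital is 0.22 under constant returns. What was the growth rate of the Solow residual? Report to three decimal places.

-0.163%

Labor's share = 1 − 0.22 = 0.78.
The capital stock: 0.22 × 14.61 = 3.2142 pp.
Employment: 0.78 × 4.78 = 3.7284 pp.
TFP growth = 6.78 − 6.9426 = -0.1626%.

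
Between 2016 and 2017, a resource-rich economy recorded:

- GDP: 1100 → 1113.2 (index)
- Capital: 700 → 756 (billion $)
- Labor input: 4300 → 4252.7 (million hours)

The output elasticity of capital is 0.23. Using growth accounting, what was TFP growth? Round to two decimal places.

0.21%

GDP growth = (1113.2 − 1100) / 1100 = 1.2%.
Capital growth = (756 − 700) / 700 = 8%.
Labor input growth = (4252.7 − 4300) / 4300 = -1.1%.
Labor's share = 1 − 0.23 = 0.77.
Capital: 0.23 × 8 = 1.84 pp.
Labor input: 0.77 × (-1.1) = -0.847 pp.
TFP growth = 1.2 − 0.993 = 0.207%.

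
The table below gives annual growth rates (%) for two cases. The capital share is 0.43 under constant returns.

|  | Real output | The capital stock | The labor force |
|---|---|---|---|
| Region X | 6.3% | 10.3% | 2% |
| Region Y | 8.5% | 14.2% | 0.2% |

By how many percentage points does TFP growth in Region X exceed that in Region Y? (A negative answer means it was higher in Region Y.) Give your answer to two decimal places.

Labor's share = 1 − 0.43 = 0.57.
Region X: TFP = 6.3 − 4.429 − 1.14 = 0.731%.
Region Y: TFP = 8.5 − 6.106 − 0.114 = 2.28%.
Difference = 0.731 − (2.28) = -1.549 pp.

-1.55 percentage points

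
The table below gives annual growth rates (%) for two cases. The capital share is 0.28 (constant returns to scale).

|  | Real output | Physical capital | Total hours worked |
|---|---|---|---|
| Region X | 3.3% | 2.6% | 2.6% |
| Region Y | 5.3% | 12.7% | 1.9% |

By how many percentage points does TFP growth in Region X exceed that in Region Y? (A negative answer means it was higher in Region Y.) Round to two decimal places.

Labor's share = 1 − 0.28 = 0.72.
Region X: TFP = 3.3 − 0.728 − 1.872 = 0.7%.
Region Y: TFP = 5.3 − 3.556 − 1.368 = 0.376%.
Difference = 0.7 − (0.376) = 0.324 pp.

0.32 percentage points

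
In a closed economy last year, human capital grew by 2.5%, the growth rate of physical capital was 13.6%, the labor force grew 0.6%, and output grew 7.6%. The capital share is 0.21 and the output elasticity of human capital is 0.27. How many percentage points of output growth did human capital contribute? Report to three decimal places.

Contribution = share × growth = 0.27 × 2.5 = 0.675 pp.

0.675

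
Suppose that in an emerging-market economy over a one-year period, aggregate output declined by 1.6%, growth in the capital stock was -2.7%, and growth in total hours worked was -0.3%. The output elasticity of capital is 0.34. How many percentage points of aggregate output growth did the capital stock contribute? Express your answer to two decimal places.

-0.92 percentage points

Contribution = share × growth = 0.34 × (-2.7) = -0.918 pp.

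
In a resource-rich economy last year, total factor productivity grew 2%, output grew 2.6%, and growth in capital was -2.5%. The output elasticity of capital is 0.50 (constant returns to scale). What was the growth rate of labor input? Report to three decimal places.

Labor's share = 1 − 0.5 = 0.5.
gY = gA + 0.5×(-2.5) + 0.5×g.
0.5×g = 2.6 − 2 + 1.25 = 1.85.
g = 1.85 / 0.5 = 3.7%.

3.700%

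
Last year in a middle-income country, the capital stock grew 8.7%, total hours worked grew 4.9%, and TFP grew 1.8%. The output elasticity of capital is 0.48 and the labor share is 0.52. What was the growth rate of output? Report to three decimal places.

Labor's share = 1 − 0.48 = 0.52.
The capital stock: 0.48 × 8.7 = 4.176 pp.
Total hours worked: 0.52 × 4.9 = 2.548 pp.
Output growth = 1.8 + 6.724 = 8.524%.

Output growth was 8.524%.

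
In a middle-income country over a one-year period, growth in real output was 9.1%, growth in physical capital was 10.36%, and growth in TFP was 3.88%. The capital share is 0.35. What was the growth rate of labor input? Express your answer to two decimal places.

Labor's share = 1 − 0.35 = 0.65.
gY = gA + 0.35×10.36 + 0.65×g.
0.65×g = 9.1 − 3.88 − 3.626 = 1.594.
g = 1.594 / 0.65 = 2.4523%.

2.45%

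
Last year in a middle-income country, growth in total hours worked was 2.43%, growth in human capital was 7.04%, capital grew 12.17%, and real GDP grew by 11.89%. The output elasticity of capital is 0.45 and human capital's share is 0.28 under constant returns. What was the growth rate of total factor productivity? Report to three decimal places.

Total factor productivity growth was 3.786%.

Labor's share = 1 − 0.45 − 0.28 = 0.27.
Capital: 0.45 × 12.17 = 5.4765 pp.
Human capital: 0.28 × 7.04 = 1.9712 pp.
Total hours worked: 0.27 × 2.43 = 0.6561 pp.
TFP growth = 11.89 − 8.1038 = 3.7862%.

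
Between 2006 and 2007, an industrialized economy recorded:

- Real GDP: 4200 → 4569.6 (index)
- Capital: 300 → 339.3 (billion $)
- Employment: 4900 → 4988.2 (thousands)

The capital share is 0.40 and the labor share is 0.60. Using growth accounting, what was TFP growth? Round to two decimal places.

Real GDP growth = (4569.6 − 4200) / 4200 = 8.8%.
Capital growth = (339.3 − 300) / 300 = 13.1%.
Employment growth = (4988.2 − 4900) / 4900 = 1.8%.
Labor's share = 1 − 0.4 = 0.6.
Capital: 0.4 × 13.1 = 5.24 pp.
Employment: 0.6 × 1.8 = 1.08 pp.
TFP growth = 8.8 − 6.32 = 2.48%.

2.48%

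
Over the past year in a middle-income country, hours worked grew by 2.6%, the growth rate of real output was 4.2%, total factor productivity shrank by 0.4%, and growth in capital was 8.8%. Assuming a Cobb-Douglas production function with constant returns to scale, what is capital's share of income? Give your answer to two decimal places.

gY = gA + α·gK + (1−α)·gL, so gY − gA − gL = α(gK − gL).
4.2 + 0.4 − 2.6 = α × (8.8 − 2.6).
2 = 6.2 α, so α = 0.3226.

0.32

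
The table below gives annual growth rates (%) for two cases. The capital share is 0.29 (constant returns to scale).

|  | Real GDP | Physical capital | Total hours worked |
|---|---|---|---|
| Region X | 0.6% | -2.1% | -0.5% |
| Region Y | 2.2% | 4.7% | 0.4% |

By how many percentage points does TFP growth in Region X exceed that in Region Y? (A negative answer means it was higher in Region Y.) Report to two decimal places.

1.01 percentage points

Labor's share = 1 − 0.29 = 0.71.
Region X: TFP = 0.6 + 0.609 + 0.355 = 1.564%.
Region Y: TFP = 2.2 − 1.363 − 0.284 = 0.553%.
Difference = 1.564 − (0.553) = 1.011 pp.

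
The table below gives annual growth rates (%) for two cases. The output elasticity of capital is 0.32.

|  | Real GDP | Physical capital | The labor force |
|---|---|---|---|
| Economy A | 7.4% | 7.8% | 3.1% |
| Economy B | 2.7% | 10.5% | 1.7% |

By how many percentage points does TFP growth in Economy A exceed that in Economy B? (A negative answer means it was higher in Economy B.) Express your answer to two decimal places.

4.61 percentage points

Labor's share = 1 − 0.32 = 0.68.
Economy A: TFP = 7.4 − 2.496 − 2.108 = 2.796%.
Economy B: TFP = 2.7 − 3.36 − 1.156 = -1.816%.
Difference = 2.796 − (-1.816) = 4.612 pp.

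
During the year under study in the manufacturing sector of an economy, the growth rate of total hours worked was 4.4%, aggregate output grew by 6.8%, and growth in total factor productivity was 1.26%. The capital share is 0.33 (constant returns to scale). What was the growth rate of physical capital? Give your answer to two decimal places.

7.85%

Labor's share = 1 − 0.33 = 0.67.
gY = gA + 0.67×4.4 + 0.33×g.
0.33×g = 6.8 − 1.26 − 2.948 = 2.592.
g = 2.592 / 0.33 = 7.8545%.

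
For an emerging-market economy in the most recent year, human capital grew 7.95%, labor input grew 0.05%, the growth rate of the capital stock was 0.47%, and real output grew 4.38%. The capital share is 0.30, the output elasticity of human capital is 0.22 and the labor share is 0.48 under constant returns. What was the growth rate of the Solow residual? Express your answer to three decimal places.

The Solow residual growth was 2.466%.

Labor's share = 1 − 0.3 − 0.22 = 0.48.
The capital stock: 0.3 × 0.47 = 0.141 pp.
Human capital: 0.22 × 7.95 = 1.749 pp.
Labor input: 0.48 × 0.05 = 0.024 pp.
TFP growth = 4.38 − 1.914 = 2.466%.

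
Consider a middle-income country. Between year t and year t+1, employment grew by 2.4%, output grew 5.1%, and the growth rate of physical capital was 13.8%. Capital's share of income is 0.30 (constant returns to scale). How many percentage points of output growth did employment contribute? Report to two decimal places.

Labor's share = 1 − 0.3 = 0.7.
Contribution = share × growth = 0.7 × 2.4 = 1.68 pp.

1.68 percentage points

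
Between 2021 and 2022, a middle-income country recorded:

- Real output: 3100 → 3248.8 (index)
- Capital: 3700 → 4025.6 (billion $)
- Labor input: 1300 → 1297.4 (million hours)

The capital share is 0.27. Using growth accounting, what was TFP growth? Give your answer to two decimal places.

Real output growth = (3248.8 − 3100) / 3100 = 4.8%.
Capital growth = (4025.6 − 3700) / 3700 = 8.8%.
Labor input growth = (1297.4 − 1300) / 1300 = -0.2%.
Labor's share = 1 − 0.27 = 0.73.
Capital: 0.27 × 8.8 = 2.376 pp.
Labor input: 0.73 × (-0.2) = -0.146 pp.
TFP growth = 4.8 − 2.23 = 2.57%.

TFP growth was 2.57%.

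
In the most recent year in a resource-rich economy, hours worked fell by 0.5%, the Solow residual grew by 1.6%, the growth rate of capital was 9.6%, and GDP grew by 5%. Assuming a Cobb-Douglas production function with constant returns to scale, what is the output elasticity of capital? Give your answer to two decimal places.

gY = gA + α·gK + (1−α)·gL, so gY − gA − gL = α(gK − gL).
5 − 1.6 + 0.5 = α × (9.6 − (-0.5)).
3.9 = 10.1 α, so α = 0.3861.

0.39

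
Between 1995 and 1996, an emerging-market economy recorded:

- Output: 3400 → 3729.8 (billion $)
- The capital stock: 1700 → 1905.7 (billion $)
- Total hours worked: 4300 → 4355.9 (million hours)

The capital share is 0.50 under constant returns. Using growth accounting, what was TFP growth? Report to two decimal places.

Output growth = (3729.8 − 3400) / 3400 = 9.7%.
The capital stock growth = (1905.7 − 1700) / 1700 = 12.1%.
Total hours worked growth = (4355.9 − 4300) / 4300 = 1.3%.
Labor's share = 1 − 0.5 = 0.5.
The capital stock: 0.5 × 12.1 = 6.05 pp.
Total hours worked: 0.5 × 1.3 = 0.65 pp.
TFP growth = 9.7 − 6.7 = 3%.

3.00%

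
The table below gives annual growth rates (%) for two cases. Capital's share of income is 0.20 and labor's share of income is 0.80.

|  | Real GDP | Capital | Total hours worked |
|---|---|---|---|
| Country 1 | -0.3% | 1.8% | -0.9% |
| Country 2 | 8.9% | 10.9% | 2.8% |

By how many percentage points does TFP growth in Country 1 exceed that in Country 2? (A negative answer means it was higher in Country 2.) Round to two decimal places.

-4.42 percentage points

Labor's share = 1 − 0.2 = 0.8.
Country 1: TFP = -0.3 − 0.36 + 0.72 = 0.06%.
Country 2: TFP = 8.9 − 2.18 − 2.24 = 4.48%.
Difference = 0.06 − (4.48) = -4.42 pp.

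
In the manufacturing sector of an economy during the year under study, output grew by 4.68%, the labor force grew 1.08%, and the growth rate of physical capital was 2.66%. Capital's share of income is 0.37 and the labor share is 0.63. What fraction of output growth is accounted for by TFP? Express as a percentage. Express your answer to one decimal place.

Labor's share = 1 − 0.37 = 0.63.
Physical capital: 0.37 × 2.66 = 0.9842 pp.
The labor force: 0.63 × 1.08 = 0.6804 pp.
TFP growth = 4.68 − 1.6646 = 3.0154%.
TFP share of growth = 3.0154 / 4.68 × 100 = 64.432%.

TFP accounted for 64.4% of growth.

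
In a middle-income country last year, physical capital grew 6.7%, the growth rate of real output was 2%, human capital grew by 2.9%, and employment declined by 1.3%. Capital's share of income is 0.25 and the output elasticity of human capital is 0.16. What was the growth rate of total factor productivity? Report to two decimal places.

Labor's share = 1 − 0.25 − 0.16 = 0.59.
Physical capital: 0.25 × 6.7 = 1.675 pp.
Human capital: 0.16 × 2.9 = 0.464 pp.
Employment: 0.59 × (-1.3) = -0.767 pp.
TFP growth = 2 − 1.372 = 0.628%.

Total factor productivity grew 0.63%.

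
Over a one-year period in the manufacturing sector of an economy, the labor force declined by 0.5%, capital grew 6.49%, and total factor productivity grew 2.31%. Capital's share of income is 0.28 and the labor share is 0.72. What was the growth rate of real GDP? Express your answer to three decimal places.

Labor's share = 1 − 0.28 = 0.72.
Capital: 0.28 × 6.49 = 1.8172 pp.
The labor force: 0.72 × (-0.5) = -0.36 pp.
Output growth = 2.31 + 1.4572 = 3.7672%.

3.767%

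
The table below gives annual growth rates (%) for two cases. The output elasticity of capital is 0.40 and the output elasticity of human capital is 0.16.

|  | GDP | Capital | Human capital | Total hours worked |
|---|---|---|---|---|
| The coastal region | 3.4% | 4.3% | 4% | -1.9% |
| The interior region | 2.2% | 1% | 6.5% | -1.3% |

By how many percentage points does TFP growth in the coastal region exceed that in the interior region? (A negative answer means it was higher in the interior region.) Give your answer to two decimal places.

Labor's share = 1 − 0.4 − 0.16 = 0.44.
The coastal region: TFP = 3.4 − 1.72 − 0.64 + 0.836 = 1.876%.
The interior region: TFP = 2.2 − 0.4 − 1.04 + 0.572 = 1.332%.
Difference = 1.876 − (1.332) = 0.544 pp.

0.54 percentage points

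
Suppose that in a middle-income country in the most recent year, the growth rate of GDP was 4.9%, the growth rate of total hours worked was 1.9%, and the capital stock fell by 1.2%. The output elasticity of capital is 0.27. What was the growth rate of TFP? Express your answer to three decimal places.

3.837%

Labor's share = 1 − 0.27 = 0.73.
The capital stock: 0.27 × (-1.2) = -0.324 pp.
Total hours worked: 0.73 × 1.9 = 1.387 pp.
TFP growth = 4.9 − 1.063 = 3.837%.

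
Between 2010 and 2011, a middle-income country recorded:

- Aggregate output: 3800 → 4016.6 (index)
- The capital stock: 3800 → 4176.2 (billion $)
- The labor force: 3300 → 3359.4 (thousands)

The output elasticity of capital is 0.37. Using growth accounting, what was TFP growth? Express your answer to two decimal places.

Aggregate output growth = (4016.6 − 3800) / 3800 = 5.7%.
The capital stock growth = (4176.2 − 3800) / 3800 = 9.9%.
The labor force growth = (3359.4 − 3300) / 3300 = 1.8%.
Labor's share = 1 − 0.37 = 0.63.
The capital stock: 0.37 × 9.9 = 3.663 pp.
The labor force: 0.63 × 1.8 = 1.134 pp.
TFP growth = 5.7 − 4.797 = 0.903%.

0.90%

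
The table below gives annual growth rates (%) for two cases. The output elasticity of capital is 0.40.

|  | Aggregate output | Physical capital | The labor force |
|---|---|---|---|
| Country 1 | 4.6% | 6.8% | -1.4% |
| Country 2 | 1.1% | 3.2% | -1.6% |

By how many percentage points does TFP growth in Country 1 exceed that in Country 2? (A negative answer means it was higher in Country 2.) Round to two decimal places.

1.94 percentage points

Labor's share = 1 − 0.4 = 0.6.
Country 1: TFP = 4.6 − 2.72 + 0.84 = 2.72%.
Country 2: TFP = 1.1 − 1.28 + 0.96 = 0.78%.
Difference = 2.72 − (0.78) = 1.94 pp.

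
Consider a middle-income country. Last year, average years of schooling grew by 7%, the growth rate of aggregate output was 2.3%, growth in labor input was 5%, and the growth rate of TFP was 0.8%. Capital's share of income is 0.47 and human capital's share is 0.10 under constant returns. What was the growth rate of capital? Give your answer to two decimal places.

-2.87%

Labor's share = 1 − 0.47 − 0.1 = 0.43.
gY = gA + 0.1×7 + 0.43×5 + 0.47×g.
0.47×g = 2.3 − 0.8 − 2.85 = -1.35.
g = -1.35 / 0.47 = -2.8723%.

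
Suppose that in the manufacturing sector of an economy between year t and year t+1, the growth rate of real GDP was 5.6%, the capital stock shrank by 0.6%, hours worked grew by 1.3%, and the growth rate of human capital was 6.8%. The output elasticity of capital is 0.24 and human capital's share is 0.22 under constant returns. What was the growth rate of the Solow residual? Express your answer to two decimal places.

Labor's share = 1 − 0.24 − 0.22 = 0.54.
The capital stock: 0.24 × (-0.6) = -0.144 pp.
Human capital: 0.22 × 6.8 = 1.496 pp.
Hours worked: 0.54 × 1.3 = 0.702 pp.
TFP growth = 5.6 − 2.054 = 3.546%.

3.55%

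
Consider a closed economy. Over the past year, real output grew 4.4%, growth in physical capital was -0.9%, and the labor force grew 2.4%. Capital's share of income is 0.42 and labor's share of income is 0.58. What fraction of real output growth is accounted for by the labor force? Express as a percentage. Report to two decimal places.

Labor's share = 1 − 0.42 = 0.58.
The labor force contributed 0.58 × 2.4 = 1.392 pp.
Share of growth = 1.392 / 4.4 × 100 = 31.6364%.

31.64%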